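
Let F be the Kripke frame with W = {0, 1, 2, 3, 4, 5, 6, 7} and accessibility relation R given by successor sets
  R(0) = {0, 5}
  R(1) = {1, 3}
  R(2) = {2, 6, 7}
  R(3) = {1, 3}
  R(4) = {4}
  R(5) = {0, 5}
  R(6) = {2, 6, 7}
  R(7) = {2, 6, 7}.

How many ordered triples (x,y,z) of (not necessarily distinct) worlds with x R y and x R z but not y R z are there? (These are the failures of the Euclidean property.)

0

R is Euclidean; there are no such tuples.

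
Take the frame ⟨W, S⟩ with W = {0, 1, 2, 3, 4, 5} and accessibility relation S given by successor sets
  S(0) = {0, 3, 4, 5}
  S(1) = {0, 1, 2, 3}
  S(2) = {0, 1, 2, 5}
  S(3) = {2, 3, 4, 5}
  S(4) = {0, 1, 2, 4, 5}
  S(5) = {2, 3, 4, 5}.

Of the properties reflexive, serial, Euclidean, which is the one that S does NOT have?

Euclidean

Reflexive: yes — every world is S-related to itself.
Serial: yes — every world has a successor (e.g. 0 S 0).
Euclidean: no — 0 S 4 and 0 S 3, but not 4 S 3.
Only Euclidean fails.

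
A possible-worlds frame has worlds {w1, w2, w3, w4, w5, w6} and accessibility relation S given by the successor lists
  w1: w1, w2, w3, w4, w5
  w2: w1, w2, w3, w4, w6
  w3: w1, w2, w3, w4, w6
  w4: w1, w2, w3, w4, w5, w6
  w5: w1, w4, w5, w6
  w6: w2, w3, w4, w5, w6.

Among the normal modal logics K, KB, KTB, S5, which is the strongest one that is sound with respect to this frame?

Symmetric (axiom B): yes — every pair in S has its reverse in S.
Reflexive (axiom T): yes — every world is S-related to itself.
Euclidean (axiom 5): no — w1 S w2 and w1 S w5, but not w2 S w5.
So F validates K, KB, KTB; S5 would additionally require S to be Euclidean. The strongest is KTB.

KTB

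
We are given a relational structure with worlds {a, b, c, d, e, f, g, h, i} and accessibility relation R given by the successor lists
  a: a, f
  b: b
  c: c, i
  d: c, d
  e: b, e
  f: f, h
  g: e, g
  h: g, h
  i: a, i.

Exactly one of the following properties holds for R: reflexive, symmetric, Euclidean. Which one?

Reflexive: yes — every world is R-related to itself.
Symmetric: no — a R f but not f R a.
Euclidean: no — a R f and a R a, but not f R a.
Only reflexive holds.

reflexive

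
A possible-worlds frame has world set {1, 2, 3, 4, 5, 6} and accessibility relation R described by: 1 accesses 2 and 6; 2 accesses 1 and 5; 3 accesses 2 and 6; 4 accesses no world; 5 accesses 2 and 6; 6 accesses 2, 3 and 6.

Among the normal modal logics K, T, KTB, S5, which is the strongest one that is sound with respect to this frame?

K

Reflexive (axiom T): no — 1 is not related to itself.
Symmetric (axiom B): no — 1 R 6 but not 6 R 1.
Euclidean (axiom 5): no — 1 R 2 and 1 R 6, but not 2 R 6.
So F validates K; T would additionally require R to be reflexive. The strongest is K.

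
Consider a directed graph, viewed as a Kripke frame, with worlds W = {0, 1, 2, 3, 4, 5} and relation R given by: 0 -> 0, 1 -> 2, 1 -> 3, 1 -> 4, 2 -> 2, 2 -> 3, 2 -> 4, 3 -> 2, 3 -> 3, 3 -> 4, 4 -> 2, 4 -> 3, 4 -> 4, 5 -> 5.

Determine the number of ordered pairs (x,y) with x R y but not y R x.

3

Enumerating: (1,2), (1,3), (1,4).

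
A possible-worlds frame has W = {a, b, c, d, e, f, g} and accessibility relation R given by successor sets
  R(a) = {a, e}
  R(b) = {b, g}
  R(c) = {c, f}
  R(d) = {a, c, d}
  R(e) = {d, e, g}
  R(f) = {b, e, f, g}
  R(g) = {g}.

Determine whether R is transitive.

Transitive: no — a R e and e R d, but not a R d.

No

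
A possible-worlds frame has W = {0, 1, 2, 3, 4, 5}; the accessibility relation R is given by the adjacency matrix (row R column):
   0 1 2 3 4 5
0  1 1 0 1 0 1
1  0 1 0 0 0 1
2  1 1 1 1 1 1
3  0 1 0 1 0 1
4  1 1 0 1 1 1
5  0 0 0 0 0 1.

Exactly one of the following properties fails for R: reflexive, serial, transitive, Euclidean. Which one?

Euclidean

Reflexive: yes — every world is R-related to itself.
Serial: yes — every world has a successor (e.g. 0 R 0).
Transitive: yes — every two-step R-path is closed by a direct edge.
Euclidean: no — 0 R 1 and 0 R 3, but not 1 R 3.
Only Euclidean fails.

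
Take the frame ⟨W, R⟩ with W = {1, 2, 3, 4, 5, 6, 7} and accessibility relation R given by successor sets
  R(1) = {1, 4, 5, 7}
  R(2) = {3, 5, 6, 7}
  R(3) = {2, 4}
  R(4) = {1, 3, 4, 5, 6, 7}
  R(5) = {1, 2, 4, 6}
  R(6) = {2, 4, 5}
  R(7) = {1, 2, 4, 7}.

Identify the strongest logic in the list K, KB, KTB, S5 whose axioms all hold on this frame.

KB

Symmetric (axiom B): yes — every pair in R has its reverse in R.
Reflexive (axiom T): no — 2 is not related to itself.
Euclidean (axiom 5): no — 1 R 5 and 1 R 7, but not 5 R 7.
So F validates K, KB; KTB would additionally require R to be reflexive. The strongest is KB.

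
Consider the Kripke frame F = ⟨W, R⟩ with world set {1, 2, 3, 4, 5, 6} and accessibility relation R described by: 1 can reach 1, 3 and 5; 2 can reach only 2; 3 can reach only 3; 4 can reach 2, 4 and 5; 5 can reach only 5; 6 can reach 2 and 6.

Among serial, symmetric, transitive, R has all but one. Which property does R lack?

Serial: yes — every world has a successor (e.g. 1 R 1).
Symmetric: no — 1 R 3 but not 3 R 1.
Transitive: yes — every two-step R-path is closed by a direct edge.
Only symmetric fails.

symmetric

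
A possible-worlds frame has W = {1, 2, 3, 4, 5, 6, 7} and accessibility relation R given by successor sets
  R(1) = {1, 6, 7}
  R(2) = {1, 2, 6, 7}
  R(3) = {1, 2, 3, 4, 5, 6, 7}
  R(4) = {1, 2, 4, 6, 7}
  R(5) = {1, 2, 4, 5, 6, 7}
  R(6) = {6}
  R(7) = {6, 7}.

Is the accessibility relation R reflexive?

Yes

Reflexive: yes — every world is R-related to itself.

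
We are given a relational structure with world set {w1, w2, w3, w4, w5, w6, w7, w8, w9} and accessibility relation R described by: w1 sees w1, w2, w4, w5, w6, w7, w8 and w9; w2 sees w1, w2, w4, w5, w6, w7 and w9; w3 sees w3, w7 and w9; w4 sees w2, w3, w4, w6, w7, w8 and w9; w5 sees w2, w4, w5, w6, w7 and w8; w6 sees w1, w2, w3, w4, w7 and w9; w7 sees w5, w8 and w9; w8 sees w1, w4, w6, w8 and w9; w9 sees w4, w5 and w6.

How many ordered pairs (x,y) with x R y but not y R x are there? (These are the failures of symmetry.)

20

Enumerating: (w1,w4), (w1,w5), (w1,w7), (w1,w9), (w2,w7), (w2,w9), (w3,w7), (w3,w9), (w4,w3), (w4,w7), (w5,w4), (w5,w6), … and 8 more.
Total: 20.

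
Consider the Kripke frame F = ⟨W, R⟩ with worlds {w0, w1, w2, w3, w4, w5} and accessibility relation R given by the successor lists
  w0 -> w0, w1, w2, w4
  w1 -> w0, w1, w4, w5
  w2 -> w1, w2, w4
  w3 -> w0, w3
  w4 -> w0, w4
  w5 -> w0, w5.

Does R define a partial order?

No

Reflexive: yes — every world is R-related to itself.
Transitive: no — w0 R w1 and w1 R w5, but not w0 R w5.
Antisymmetric: no — w0 R w1 and w1 R w0 with w0 ≠ w1.
So R is not a partial order.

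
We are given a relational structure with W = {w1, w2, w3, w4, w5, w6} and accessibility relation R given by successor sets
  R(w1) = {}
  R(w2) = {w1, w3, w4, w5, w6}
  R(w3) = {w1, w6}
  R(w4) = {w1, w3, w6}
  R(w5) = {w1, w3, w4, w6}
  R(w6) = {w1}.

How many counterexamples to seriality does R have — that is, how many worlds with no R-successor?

1

Enumerating: w1.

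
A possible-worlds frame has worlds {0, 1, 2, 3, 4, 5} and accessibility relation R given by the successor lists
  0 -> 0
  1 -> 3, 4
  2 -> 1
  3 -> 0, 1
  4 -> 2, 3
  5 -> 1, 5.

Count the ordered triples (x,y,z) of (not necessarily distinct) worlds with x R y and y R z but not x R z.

12

Enumerating: (1,3,0), (1,3,1), (1,4,2), (2,1,3), (2,1,4), (3,1,3), (3,1,4), (4,2,1), (4,3,0), (4,3,1), (5,1,3), (5,1,4).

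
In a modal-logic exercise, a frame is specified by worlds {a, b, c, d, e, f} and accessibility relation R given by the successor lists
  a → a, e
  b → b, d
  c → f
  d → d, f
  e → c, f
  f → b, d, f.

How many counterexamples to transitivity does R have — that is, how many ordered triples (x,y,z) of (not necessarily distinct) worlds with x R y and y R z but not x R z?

8

Enumerating: (a,e,c), (a,e,f), (b,d,f), (c,f,b), (c,f,d), (d,f,b), (e,f,b), (e,f,d).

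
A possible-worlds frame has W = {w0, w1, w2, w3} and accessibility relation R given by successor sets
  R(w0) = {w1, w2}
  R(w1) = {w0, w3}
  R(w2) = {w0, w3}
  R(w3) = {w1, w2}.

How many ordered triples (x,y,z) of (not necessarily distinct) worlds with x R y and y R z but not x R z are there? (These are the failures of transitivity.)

16

Enumerating: (w0,w1,w0), (w0,w1,w3), (w0,w2,w0), (w0,w2,w3), (w1,w0,w1), (w1,w0,w2), (w1,w3,w1), (w1,w3,w2), (w2,w0,w1), (w2,w0,w2), (w2,w3,w1), (w2,w3,w2), (w3,w1,w0), (w3,w1,w3), (w3,w2,w0), (w3,w2,w3).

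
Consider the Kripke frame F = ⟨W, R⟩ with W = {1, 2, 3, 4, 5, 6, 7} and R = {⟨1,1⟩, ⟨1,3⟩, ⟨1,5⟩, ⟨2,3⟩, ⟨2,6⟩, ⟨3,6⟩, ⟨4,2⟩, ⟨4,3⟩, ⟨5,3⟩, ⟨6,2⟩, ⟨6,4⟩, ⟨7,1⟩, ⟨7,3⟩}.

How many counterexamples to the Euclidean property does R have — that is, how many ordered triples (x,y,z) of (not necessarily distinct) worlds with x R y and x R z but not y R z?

Enumerating: (1,3,1), (1,3,3), (1,3,5), (1,5,1), (1,5,5), (2,3,3), (2,6,3), (2,6,6), (3,6,6), (4,2,2), (4,3,2), (4,3,3), (5,3,3), (6,2,2), (6,2,4), (6,4,4), (7,3,1), (7,3,3).

18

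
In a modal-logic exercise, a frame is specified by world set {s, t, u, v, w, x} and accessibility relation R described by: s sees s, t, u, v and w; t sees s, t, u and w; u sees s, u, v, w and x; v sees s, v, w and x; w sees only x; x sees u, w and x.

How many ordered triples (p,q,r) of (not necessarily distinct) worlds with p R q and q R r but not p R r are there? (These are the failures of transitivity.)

15

Enumerating: (s,u,x), (s,v,x), (s,w,x), (t,s,v), (t,u,v), (t,u,x), (t,w,x), (u,s,t), (v,s,t), (v,s,u), (v,x,u), (w,x,u), (w,x,w), (x,u,s), (x,u,v).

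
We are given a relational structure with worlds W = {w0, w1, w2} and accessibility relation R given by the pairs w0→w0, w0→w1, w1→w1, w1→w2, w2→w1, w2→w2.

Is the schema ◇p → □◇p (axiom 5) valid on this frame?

No

The schema 5 characterises exactly the Euclidean frames.
Euclidean: no — w0 R w1 and w0 R w0, but not w1 R w0.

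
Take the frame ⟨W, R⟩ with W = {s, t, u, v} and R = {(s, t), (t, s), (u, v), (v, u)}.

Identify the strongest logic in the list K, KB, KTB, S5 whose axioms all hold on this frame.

Symmetric (axiom B): yes — every pair in R has its reverse in R.
Reflexive (axiom T): no — s is not related to itself.
Euclidean (axiom 5): no — s R t and s R t, but not t R t.
So F validates K, KB; KTB would additionally require R to be reflexive. The strongest is KB.

KB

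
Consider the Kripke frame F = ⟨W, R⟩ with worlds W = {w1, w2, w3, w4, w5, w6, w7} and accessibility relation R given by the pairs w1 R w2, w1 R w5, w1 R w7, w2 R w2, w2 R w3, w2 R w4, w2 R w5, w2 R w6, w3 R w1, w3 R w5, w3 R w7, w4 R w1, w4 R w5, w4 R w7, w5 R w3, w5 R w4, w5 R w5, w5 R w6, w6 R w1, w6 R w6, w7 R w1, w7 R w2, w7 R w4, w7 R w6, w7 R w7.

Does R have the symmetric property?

Symmetric: no — w1 R w2 but not w2 R w1.

No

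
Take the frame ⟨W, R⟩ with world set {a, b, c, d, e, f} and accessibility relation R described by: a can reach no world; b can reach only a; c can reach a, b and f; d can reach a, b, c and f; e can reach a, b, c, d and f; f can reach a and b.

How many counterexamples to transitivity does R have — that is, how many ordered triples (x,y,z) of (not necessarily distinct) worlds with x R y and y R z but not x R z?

R is transitive; there are no such tuples.

0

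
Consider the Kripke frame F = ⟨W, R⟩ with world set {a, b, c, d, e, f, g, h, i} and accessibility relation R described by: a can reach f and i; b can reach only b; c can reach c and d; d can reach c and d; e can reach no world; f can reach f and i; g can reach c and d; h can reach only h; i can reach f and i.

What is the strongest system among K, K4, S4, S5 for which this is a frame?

Transitive (axiom 4): yes — every two-step R-path is closed by a direct edge.
Reflexive (axiom T): no — a is not related to itself.
Euclidean (axiom 5): yes — any two successors of a common world are R-related.
So F validates K, K4; S4 would additionally require R to be reflexive. The strongest is K4.

K4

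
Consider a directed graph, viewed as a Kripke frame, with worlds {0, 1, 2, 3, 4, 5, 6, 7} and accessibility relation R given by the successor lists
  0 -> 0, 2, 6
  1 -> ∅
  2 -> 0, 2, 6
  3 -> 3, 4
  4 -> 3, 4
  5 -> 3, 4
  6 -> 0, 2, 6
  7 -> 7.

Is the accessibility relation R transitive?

Yes

Transitive: yes — every two-step R-path is closed by a direct edge.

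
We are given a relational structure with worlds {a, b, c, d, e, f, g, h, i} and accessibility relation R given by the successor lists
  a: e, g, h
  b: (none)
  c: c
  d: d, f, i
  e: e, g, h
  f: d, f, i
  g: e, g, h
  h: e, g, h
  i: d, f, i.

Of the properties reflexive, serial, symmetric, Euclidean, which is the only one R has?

Euclidean

Reflexive: no — a is not related to itself.
Serial: no — b has no R-successor.
Symmetric: no — a R e but not e R a.
Euclidean: yes — any two successors of a common world are R-related.
Only Euclidean holds.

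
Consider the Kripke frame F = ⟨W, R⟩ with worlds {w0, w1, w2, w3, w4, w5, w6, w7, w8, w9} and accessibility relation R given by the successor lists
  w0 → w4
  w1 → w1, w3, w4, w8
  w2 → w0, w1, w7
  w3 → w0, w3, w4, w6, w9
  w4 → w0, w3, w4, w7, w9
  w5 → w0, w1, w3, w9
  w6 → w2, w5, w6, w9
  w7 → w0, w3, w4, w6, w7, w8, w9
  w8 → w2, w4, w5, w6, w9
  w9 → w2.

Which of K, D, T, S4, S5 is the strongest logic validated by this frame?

Serial (axiom D): yes — every world has a successor (e.g. w0 R w4).
Reflexive (axiom T): no — w0 is not related to itself.
Transitive (axiom 4): no — w0 R w4 and w4 R w3, but not w0 R w3.
Euclidean (axiom 5): no — w1 R w3 and w1 R w8, but not w3 R w8.
So F validates K, D; T would additionally require R to be reflexive. The strongest is D.

D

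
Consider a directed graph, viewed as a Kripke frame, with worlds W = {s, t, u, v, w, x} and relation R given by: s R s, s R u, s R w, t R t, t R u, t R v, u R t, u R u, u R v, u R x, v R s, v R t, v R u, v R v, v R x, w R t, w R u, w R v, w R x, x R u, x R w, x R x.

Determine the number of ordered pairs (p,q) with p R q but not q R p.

7

Enumerating: (s,u), (s,w), (v,s), (v,x), (w,t), (w,u), (w,v).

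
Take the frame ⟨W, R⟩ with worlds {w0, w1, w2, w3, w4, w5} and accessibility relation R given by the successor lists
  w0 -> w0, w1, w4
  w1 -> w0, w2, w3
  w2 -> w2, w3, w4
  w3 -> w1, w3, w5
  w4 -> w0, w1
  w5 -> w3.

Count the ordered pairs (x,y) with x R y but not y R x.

4

Enumerating: (w1,w2), (w2,w3), (w2,w4), (w4,w1).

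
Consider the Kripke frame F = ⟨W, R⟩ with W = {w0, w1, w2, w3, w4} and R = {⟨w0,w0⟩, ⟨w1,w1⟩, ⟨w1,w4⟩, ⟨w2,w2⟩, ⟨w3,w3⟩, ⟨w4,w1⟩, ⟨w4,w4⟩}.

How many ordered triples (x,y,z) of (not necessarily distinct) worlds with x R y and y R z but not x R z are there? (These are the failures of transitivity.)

R is transitive; there are no such tuples.

0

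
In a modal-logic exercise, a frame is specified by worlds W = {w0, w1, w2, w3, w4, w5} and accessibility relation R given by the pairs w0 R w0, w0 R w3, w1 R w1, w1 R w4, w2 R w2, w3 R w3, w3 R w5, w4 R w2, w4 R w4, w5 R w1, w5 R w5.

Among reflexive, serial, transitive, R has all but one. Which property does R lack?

transitive

Reflexive: yes — every world is R-related to itself.
Serial: yes — every world has a successor (e.g. w0 R w0).
Transitive: no — w0 R w3 and w3 R w5, but not w0 R w5.
Only transitive fails.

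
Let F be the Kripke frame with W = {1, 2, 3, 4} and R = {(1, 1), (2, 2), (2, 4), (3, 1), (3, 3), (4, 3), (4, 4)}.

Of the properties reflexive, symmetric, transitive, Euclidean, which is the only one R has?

reflexive

Reflexive: yes — every world is R-related to itself.
Symmetric: no — 2 R 4 but not 4 R 2.
Transitive: no — 2 R 4 and 4 R 3, but not 2 R 3.
Euclidean: no — 2 R 4 and 2 R 2, but not 4 R 2.
Only reflexive holds.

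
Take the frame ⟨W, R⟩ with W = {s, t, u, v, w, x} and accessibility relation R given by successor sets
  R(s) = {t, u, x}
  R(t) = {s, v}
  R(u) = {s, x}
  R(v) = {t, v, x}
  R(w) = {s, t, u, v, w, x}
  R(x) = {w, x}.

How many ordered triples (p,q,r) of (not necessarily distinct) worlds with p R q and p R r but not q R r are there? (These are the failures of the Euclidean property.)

34

Enumerating: (s,t,t), (s,t,u), (s,t,x), (s,u,t), (s,u,u), (s,x,t), (s,x,u), (t,s,s), (t,s,v), (t,v,s), (u,s,s), (u,x,s), … and 22 more.
Total: 34.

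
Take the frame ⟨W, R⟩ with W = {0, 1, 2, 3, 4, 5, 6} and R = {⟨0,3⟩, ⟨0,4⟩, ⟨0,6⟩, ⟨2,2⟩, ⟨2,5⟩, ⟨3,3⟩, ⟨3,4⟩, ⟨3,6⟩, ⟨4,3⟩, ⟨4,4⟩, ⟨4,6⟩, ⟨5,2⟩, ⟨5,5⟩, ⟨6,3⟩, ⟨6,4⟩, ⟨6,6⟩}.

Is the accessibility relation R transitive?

Yes

Transitive: yes — every two-step R-path is closed by a direct edge.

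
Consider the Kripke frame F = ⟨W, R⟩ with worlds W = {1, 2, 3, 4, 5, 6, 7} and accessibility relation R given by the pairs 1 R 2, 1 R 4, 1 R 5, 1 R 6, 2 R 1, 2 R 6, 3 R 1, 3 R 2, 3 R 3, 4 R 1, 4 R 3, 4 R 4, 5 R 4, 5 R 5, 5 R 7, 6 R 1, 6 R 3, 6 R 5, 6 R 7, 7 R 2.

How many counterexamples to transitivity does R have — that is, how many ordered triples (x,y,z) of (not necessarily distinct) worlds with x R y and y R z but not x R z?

Enumerating: (1,2,1), (1,4,1), (1,4,3), (1,5,7), (1,6,1), (1,6,3), (1,6,7), (2,1,2), (2,1,4), (2,1,5), (2,6,3), (2,6,5), … and 20 more.
Total: 32.

32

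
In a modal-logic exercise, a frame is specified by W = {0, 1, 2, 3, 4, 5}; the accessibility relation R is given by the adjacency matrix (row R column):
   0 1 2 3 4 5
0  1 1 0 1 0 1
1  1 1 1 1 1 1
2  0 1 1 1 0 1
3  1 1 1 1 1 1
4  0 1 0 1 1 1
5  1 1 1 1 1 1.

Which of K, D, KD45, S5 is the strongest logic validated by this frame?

D

Serial (axiom D): yes — every world has a successor (e.g. 0 R 0).
Euclidean (axiom 5): no — 1 R 0 and 1 R 2, but not 0 R 2.
Transitive (axiom 4): no — 0 R 1 and 1 R 2, but not 0 R 2.
Reflexive (axiom T): yes — every world is R-related to itself.
So F validates K, D; KD45 would additionally require R to be Euclidean and transitive. The strongest is D.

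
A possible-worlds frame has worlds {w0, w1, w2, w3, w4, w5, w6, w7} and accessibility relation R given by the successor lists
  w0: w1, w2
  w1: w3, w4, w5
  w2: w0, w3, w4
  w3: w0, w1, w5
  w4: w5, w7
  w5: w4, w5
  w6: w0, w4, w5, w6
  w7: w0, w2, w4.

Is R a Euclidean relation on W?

Euclidean: no — w0 R w1 and w0 R w2, but not w1 R w2.

No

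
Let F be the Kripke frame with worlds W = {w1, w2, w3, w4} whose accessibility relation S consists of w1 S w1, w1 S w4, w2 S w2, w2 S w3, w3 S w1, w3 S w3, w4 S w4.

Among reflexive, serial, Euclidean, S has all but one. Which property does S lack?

Euclidean

Reflexive: yes — every world is S-related to itself.
Serial: yes — every world has a successor (e.g. w1 S w1).
Euclidean: no — w1 S w4 and w1 S w1, but not w4 S w1.
Only Euclidean fails.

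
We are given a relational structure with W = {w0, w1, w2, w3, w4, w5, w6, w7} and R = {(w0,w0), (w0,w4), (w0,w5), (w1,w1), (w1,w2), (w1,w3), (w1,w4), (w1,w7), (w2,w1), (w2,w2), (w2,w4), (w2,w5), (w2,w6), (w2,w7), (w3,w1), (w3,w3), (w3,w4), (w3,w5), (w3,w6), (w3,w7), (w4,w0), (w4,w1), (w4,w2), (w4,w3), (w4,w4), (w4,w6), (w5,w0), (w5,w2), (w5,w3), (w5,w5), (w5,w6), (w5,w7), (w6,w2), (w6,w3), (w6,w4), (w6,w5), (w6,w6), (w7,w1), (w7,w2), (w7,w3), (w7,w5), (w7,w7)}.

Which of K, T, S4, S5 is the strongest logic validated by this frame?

T

Reflexive (axiom T): yes — every world is R-related to itself.
Transitive (axiom 4): no — w0 R w4 and w4 R w1, but not w0 R w1.
Euclidean (axiom 5): no — w0 R w4 and w0 R w5, but not w4 R w5.
So F validates K, T; S4 would additionally require R to be transitive. The strongest is T.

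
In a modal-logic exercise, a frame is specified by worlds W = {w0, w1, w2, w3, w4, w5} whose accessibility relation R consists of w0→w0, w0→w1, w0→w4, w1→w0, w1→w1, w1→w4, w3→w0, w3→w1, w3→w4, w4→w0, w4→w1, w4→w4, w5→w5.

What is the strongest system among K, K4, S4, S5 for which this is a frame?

Transitive (axiom 4): yes — every two-step R-path is closed by a direct edge.
Reflexive (axiom T): no — w2 is not related to itself.
Euclidean (axiom 5): yes — any two successors of a common world are R-related.
So F validates K, K4; S4 would additionally require R to be reflexive. The strongest is K4.

K4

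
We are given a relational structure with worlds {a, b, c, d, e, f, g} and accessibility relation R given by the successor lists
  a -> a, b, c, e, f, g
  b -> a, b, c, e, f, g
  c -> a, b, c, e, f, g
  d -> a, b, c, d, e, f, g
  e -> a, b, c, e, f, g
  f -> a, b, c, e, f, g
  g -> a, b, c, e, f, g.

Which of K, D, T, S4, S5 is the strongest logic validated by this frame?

Serial (axiom D): yes — every world has a successor (e.g. a R a).
Reflexive (axiom T): yes — every world is R-related to itself.
Transitive (axiom 4): yes — every two-step R-path is closed by a direct edge.
Euclidean (axiom 5): no — d R a and d R d, but not a R d.
So F validates K, D, T, S4; S5 would additionally require R to be Euclidean. The strongest is S4.

S4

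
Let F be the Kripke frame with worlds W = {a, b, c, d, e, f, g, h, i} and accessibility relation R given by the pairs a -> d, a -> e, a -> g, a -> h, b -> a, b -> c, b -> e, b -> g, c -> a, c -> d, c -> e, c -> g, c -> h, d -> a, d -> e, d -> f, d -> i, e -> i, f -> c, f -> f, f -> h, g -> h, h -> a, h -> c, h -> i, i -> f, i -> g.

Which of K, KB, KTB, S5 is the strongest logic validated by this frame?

K

Symmetric (axiom B): no — a R e but not e R a.
Reflexive (axiom T): no — a is not related to itself.
Euclidean (axiom 5): no — a R d and a R g, but not d R g.
So F validates K; KB would additionally require R to be symmetric. The strongest is K.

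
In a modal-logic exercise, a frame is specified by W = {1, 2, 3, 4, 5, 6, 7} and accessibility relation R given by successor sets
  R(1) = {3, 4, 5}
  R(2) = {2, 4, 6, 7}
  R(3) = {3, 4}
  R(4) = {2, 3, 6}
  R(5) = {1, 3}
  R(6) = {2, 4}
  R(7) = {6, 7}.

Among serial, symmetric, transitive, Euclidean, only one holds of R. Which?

Serial: yes — every world has a successor (e.g. 1 R 3).
Symmetric: no — 1 R 3 but not 3 R 1.
Transitive: no — 1 R 4 and 4 R 2, but not 1 R 2.
Euclidean: no — 1 R 3 and 1 R 5, but not 3 R 5.
Only serial holds.

serial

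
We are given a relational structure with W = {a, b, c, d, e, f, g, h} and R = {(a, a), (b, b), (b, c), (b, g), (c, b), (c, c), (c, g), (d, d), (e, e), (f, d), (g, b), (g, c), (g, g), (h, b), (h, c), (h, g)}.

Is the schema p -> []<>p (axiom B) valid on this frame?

The schema B characterises exactly the symmetric frames.
Symmetric: no — f R d but not d R f.

No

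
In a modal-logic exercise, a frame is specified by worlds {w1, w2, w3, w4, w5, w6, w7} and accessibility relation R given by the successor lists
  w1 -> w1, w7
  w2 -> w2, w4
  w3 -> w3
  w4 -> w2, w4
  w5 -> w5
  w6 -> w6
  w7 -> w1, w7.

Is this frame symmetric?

Yes

Symmetric: yes — every pair in R has its reverse in R.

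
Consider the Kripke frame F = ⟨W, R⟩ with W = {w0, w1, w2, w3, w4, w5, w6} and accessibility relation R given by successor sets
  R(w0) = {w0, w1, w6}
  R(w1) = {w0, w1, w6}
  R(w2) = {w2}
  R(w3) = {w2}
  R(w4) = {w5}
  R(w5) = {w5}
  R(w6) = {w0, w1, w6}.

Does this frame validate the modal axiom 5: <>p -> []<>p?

Axiom 5 corresponds to the accessibility relation being Euclidean.
Euclidean: yes — any two successors of a common world are R-related.

Yes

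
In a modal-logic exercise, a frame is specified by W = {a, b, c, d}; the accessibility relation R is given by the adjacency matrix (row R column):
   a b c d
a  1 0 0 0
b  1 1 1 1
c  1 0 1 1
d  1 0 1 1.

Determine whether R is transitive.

Transitive: yes — every two-step R-path is closed by a direct edge.

Yes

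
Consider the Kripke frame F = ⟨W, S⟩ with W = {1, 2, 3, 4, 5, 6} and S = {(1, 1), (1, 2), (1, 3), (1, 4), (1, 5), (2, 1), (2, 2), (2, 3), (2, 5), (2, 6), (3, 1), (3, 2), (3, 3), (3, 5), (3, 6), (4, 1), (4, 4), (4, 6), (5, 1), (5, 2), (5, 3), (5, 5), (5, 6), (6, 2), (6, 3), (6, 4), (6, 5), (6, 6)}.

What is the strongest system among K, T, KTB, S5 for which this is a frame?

KTB

Reflexive (axiom T): yes — every world is S-related to itself.
Symmetric (axiom B): yes — every pair in S has its reverse in S.
Euclidean (axiom 5): no — 1 S 2 and 1 S 4, but not 2 S 4.
So F validates K, T, KTB; S5 would additionally require S to be Euclidean. The strongest is KTB.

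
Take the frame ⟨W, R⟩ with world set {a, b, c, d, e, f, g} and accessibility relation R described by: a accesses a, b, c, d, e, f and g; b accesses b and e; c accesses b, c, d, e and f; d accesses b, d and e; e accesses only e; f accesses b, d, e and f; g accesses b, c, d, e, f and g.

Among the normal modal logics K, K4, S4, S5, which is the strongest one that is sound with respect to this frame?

Transitive (axiom 4): yes — every two-step R-path is closed by a direct edge.
Reflexive (axiom T): yes — every world is R-related to itself.
Euclidean (axiom 5): no — a R b and a R c, but not b R c.
So F validates K, K4, S4; S5 would additionally require R to be Euclidean. The strongest is S4.

S4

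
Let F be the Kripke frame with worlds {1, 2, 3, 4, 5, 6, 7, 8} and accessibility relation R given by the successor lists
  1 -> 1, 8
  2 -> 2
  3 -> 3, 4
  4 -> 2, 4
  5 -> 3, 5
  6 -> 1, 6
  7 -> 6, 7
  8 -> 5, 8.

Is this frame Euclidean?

No

Euclidean: no — 1 R 8 and 1 R 1, but not 8 R 1.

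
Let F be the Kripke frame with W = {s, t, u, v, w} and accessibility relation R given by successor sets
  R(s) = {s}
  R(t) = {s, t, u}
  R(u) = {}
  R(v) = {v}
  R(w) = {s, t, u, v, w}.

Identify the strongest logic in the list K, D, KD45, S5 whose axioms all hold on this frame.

Serial (axiom D): no — u has no R-successor.
Euclidean (axiom 5): no — t R s and t R u, but not s R u.
Transitive (axiom 4): yes — every two-step R-path is closed by a direct edge.
Reflexive (axiom T): no — u is not related to itself.
So F validates K; D would additionally require R to be serial. The strongest is K.

K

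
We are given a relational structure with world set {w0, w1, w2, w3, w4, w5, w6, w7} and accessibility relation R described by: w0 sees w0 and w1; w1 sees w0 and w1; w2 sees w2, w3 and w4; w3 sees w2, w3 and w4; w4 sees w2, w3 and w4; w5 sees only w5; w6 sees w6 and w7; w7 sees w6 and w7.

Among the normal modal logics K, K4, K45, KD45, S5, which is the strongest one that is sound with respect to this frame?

S5

Transitive (axiom 4): yes — every two-step R-path is closed by a direct edge.
Euclidean (axiom 5): yes — any two successors of a common world are R-related.
Serial (axiom D): yes — every world has a successor (e.g. w0 R w0).
Reflexive (axiom T): yes — every world is R-related to itself.
So F validates K, K4, K45, KD45, S5. The strongest is S5.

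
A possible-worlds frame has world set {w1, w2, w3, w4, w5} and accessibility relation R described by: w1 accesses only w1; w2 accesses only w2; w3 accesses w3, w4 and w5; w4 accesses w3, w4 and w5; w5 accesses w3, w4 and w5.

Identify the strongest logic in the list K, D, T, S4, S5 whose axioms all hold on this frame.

Serial (axiom D): yes — every world has a successor (e.g. w1 R w1).
Reflexive (axiom T): yes — every world is R-related to itself.
Transitive (axiom 4): yes — every two-step R-path is closed by a direct edge.
Euclidean (axiom 5): yes — any two successors of a common world are R-related.
So F validates K, D, T, S4, S5. The strongest is S5.

S5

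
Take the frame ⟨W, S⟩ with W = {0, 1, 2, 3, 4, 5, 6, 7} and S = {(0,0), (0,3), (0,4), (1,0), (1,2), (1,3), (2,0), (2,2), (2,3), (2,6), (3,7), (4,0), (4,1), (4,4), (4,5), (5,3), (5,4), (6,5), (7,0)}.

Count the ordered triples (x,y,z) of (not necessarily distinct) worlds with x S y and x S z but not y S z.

31

Enumerating: (0,3,0), (0,3,3), (0,3,4), (0,4,3), (1,0,2), (1,3,0), (1,3,2), (1,3,3), (2,0,2), (2,0,6), (2,3,0), (2,3,2), … and 19 more.
Total: 31.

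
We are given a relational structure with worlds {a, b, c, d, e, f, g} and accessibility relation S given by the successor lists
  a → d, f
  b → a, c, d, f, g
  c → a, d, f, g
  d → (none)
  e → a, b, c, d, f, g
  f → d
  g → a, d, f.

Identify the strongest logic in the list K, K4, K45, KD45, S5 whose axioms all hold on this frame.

Transitive (axiom 4): yes — every two-step S-path is closed by a direct edge.
Euclidean (axiom 5): no — a S d and a S f, but not d S f.
Serial (axiom D): no — d has no S-successor.
Reflexive (axiom T): no — a is not related to itself.
So F validates K, K4; K45 would additionally require S to be Euclidean. The strongest is K4.

K4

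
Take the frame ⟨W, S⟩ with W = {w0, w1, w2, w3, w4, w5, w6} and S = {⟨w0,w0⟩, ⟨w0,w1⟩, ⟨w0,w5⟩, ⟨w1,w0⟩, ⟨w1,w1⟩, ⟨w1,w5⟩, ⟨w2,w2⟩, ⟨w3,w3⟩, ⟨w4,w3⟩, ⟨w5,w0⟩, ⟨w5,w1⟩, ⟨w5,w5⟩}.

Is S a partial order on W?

Reflexive: no — w4 is not related to itself.
Transitive: yes — every two-step S-path is closed by a direct edge.
Antisymmetric: no — w0 S w1 and w1 S w0 with w0 ≠ w1.
So S is not a partial order.

No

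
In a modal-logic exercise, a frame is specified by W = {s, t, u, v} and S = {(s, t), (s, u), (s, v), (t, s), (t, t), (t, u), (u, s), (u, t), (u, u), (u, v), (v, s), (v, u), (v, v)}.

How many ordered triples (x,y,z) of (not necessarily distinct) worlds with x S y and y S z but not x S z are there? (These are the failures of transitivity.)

7

Enumerating: (s,t,s), (s,u,s), (s,v,s), (t,s,v), (t,u,v), (v,s,t), (v,u,t).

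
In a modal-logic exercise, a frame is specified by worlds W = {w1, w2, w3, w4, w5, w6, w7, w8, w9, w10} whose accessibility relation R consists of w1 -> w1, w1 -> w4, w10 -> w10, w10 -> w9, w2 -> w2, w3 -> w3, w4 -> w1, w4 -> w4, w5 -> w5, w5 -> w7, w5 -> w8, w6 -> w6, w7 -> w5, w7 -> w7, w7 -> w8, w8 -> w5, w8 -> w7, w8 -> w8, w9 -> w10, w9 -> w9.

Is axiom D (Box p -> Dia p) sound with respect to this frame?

Axiom D corresponds to the accessibility relation being serial.
Serial: yes — every world has a successor (e.g. w1 R w1).

Yes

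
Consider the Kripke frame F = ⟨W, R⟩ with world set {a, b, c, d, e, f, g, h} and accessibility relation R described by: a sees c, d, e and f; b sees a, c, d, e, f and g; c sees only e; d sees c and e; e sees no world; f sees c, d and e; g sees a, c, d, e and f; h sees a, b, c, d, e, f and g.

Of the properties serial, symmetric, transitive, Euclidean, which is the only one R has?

Serial: no — e has no R-successor.
Symmetric: no — a R c but not c R a.
Transitive: yes — every two-step R-path is closed by a direct edge.
Euclidean: no — a R c and a R d, but not c R d.
Only transitive holds.

transitive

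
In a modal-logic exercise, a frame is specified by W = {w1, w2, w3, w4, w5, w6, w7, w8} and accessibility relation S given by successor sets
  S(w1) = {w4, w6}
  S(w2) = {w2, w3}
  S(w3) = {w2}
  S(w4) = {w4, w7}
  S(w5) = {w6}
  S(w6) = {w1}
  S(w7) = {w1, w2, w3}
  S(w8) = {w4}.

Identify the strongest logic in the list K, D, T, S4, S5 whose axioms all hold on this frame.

D

Serial (axiom D): yes — every world has a successor (e.g. w1 S w4).
Reflexive (axiom T): no — w1 is not related to itself.
Transitive (axiom 4): no — w1 S w4 and w4 S w7, but not w1 S w7.
Euclidean (axiom 5): no — w1 S w4 and w1 S w6, but not w4 S w6.
So F validates K, D; T would additionally require S to be reflexive. The strongest is D.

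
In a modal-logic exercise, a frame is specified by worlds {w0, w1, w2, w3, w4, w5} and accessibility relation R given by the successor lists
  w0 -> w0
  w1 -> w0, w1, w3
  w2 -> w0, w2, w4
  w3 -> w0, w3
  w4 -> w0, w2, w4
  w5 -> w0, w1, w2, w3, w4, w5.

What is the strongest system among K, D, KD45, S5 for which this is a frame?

D

Serial (axiom D): yes — every world has a successor (e.g. w0 R w0).
Euclidean (axiom 5): no — w1 R w0 and w1 R w3, but not w0 R w3.
Transitive (axiom 4): yes — every two-step R-path is closed by a direct edge.
Reflexive (axiom T): yes — every world is R-related to itself.
So F validates K, D; KD45 would additionally require R to be Euclidean. The strongest is D.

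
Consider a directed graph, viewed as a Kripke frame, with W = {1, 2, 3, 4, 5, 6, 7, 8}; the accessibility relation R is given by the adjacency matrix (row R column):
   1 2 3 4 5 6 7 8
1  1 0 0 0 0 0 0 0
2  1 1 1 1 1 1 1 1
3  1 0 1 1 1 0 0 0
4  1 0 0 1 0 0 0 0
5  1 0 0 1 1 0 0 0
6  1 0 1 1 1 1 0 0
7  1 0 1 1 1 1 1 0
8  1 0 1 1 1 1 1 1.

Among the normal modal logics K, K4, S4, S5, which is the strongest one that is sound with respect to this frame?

S4

Transitive (axiom 4): yes — every two-step R-path is closed by a direct edge.
Reflexive (axiom T): yes — every world is R-related to itself.
Euclidean (axiom 5): no — 2 R 1 and 2 R 3, but not 1 R 3.
So F validates K, K4, S4; S5 would additionally require R to be Euclidean. The strongest is S4.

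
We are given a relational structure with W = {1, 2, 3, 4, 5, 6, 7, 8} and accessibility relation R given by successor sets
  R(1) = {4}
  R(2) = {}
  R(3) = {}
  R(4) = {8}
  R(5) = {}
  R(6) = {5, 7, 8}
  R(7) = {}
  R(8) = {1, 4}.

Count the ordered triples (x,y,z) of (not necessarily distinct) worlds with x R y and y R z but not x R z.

Enumerating: (1,4,8), (4,8,1), (4,8,4), (6,8,1), (6,8,4), (8,4,8).

6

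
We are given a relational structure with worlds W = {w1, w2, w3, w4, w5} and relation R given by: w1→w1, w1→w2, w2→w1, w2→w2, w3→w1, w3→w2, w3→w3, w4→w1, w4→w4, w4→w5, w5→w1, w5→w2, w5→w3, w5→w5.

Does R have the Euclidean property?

No

Euclidean: no — w4 R w1 and w4 R w5, but not w1 R w5.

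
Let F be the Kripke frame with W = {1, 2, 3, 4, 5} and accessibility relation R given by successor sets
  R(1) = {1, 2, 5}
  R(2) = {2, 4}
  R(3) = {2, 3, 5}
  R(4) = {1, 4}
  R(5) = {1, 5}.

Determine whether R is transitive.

Transitive: no — 1 R 2 and 2 R 4, but not 1 R 4.

No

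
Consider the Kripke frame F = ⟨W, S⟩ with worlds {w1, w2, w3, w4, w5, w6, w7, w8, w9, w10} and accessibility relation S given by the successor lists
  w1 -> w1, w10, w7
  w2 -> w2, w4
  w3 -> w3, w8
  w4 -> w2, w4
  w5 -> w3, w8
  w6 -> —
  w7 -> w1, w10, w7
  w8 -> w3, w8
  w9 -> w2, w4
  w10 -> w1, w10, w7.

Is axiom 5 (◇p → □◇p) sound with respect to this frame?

The schema 5 characterises exactly the Euclidean frames.
Euclidean: yes — any two successors of a common world are S-related.

Yes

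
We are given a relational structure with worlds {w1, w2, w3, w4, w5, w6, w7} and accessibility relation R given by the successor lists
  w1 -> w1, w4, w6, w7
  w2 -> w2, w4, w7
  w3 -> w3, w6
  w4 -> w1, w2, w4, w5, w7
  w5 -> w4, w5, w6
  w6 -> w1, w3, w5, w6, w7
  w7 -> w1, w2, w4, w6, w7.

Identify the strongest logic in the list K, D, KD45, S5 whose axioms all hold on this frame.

D

Serial (axiom D): yes — every world has a successor (e.g. w1 R w1).
Euclidean (axiom 5): no — w1 R w4 and w1 R w6, but not w4 R w6.
Transitive (axiom 4): no — w1 R w4 and w4 R w2, but not w1 R w2.
Reflexive (axiom T): yes — every world is R-related to itself.
So F validates K, D; KD45 would additionally require R to be Euclidean and transitive. The strongest is D.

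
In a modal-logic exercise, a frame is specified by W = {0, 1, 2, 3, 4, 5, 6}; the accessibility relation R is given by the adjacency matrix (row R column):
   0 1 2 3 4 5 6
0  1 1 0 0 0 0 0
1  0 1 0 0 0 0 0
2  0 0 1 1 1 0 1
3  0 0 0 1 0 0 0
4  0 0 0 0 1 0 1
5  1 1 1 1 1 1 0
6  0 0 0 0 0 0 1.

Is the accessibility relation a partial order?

Reflexive: yes — every world is R-related to itself.
Transitive: no — 5 R 2 and 2 R 6, but not 5 R 6.
Antisymmetric: yes — no distinct pair is related both ways.
So R is not a partial order.

No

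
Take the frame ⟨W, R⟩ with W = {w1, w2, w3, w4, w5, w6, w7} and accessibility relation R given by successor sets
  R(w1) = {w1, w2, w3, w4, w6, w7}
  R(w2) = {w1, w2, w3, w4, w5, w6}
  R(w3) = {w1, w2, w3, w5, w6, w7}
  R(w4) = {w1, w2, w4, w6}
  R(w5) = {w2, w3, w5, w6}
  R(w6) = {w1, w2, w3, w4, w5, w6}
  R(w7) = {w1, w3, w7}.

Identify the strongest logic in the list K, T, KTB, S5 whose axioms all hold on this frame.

KTB

Reflexive (axiom T): yes — every world is R-related to itself.
Symmetric (axiom B): yes — every pair in R has its reverse in R.
Euclidean (axiom 5): no — w1 R w2 and w1 R w7, but not w2 R w7.
So F validates K, T, KTB; S5 would additionally require R to be Euclidean. The strongest is KTB.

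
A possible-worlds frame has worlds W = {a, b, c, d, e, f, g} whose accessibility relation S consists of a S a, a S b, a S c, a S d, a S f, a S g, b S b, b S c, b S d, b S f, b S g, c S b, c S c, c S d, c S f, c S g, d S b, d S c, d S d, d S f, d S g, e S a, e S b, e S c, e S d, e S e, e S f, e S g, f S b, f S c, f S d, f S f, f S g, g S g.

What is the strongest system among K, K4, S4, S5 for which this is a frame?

S4

Transitive (axiom 4): yes — every two-step S-path is closed by a direct edge.
Reflexive (axiom T): yes — every world is S-related to itself.
Euclidean (axiom 5): no — a S g and a S b, but not g S b.
So F validates K, K4, S4; S5 would additionally require S to be Euclidean. The strongest is S4.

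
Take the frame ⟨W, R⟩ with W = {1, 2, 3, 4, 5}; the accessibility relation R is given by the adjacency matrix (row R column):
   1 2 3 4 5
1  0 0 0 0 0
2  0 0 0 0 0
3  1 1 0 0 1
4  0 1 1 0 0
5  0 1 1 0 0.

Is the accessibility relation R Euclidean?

Euclidean: no — 3 R 1 and 3 R 2, but not 1 R 2.

No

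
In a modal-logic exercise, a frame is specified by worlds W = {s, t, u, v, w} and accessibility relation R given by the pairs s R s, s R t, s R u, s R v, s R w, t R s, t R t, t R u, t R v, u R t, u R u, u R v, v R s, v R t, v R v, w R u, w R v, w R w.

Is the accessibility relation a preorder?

No

Reflexive: yes — every world is R-related to itself.
Transitive: no — t R s and s R w, but not t R w.
So R is not a preorder.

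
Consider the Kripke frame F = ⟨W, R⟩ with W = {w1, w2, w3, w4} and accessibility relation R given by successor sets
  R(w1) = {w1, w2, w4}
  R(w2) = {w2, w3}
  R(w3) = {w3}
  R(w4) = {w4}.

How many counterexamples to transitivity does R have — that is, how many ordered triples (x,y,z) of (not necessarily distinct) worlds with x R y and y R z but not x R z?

Enumerating: (w1,w2,w3).

1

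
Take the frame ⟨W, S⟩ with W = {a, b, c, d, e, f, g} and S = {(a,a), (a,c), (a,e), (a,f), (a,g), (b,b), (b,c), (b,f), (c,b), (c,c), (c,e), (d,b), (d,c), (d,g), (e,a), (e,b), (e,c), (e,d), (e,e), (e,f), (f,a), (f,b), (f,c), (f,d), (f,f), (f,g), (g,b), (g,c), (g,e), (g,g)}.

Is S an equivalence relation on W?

Reflexive: no — d is not related to itself.
Symmetric: no — a S c but not c S a.
Transitive: no — a S c and c S b, but not a S b.
So S is not an equivalence relation.

No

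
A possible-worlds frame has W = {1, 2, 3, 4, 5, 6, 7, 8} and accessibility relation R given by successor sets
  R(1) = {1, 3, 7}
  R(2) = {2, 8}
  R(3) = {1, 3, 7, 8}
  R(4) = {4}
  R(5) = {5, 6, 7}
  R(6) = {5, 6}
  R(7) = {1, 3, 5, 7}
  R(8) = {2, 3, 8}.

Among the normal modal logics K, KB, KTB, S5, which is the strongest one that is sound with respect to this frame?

Symmetric (axiom B): yes — every pair in R has its reverse in R.
Reflexive (axiom T): yes — every world is R-related to itself.
Euclidean (axiom 5): no — 3 R 1 and 3 R 8, but not 1 R 8.
So F validates K, KB, KTB; S5 would additionally require R to be Euclidean. The strongest is KTB.

KTB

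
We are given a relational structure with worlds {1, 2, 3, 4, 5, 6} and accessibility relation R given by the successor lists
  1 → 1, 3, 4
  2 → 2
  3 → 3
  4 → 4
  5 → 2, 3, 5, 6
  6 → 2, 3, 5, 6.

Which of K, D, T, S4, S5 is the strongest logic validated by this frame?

S4

Serial (axiom D): yes — every world has a successor (e.g. 1 R 1).
Reflexive (axiom T): yes — every world is R-related to itself.
Transitive (axiom 4): yes — every two-step R-path is closed by a direct edge.
Euclidean (axiom 5): no — 1 R 3 and 1 R 4, but not 3 R 4.
So F validates K, D, T, S4; S5 would additionally require R to be Euclidean. The strongest is S4.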